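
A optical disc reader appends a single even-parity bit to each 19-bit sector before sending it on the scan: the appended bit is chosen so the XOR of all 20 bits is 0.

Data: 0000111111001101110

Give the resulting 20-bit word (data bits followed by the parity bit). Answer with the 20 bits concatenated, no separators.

XOR of the 19 data bits: 0⊕0⊕0⊕0⊕1⊕1⊕1⊕1⊕1⊕1⊕0⊕0⊕1⊕1⊕0⊕1⊕1⊕1⊕0 = 1
Parity bit = 1 (so all 20 bits XOR to 0).

00001111110011011101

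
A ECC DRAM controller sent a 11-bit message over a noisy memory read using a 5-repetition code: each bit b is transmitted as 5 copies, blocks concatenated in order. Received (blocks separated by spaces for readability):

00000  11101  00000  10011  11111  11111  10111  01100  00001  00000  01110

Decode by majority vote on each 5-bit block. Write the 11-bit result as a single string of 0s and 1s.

Block 1 (00000): 0 ones → 0
Block 2 (11101): 4 ones → 1
Block 3 (00000): 0 ones → 0
Block 4 (10011): 3 ones → 1
Block 5 (11111): 5 ones → 1
Block 6 (11111): 5 ones → 1
Block 7 (10111): 4 ones → 1
Block 8 (01100): 2 ones → 0
Block 9 (00001): 1 one → 0
Block 10 (00000): 0 ones → 0
Block 11 (01110): 3 ones → 1

01011110001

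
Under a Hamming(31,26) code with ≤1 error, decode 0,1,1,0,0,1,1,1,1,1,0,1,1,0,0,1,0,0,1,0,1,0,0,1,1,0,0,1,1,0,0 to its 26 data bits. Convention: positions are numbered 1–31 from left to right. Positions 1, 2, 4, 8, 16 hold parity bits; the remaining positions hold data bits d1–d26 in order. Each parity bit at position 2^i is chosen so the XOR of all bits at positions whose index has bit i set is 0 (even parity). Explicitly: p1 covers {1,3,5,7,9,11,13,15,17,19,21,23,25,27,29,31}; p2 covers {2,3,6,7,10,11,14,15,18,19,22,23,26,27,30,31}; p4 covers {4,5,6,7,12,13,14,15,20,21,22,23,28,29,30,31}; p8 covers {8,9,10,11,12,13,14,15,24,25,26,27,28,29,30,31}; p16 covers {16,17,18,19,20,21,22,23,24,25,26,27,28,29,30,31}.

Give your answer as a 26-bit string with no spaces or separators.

s1 (pos 1,3,5,7,9,11,13,15,17,19,21,23,25,27,29,31): 0⊕1⊕0⊕1⊕1⊕0⊕1⊕0⊕0⊕1⊕1⊕0⊕1⊕0⊕1⊕0 = 0
s2 (pos 2,3,6,7,10,11,14,15,18,19,22,23,26,27,30,31): 1⊕1⊕1⊕1⊕1⊕0⊕0⊕0⊕0⊕1⊕0⊕0⊕0⊕0⊕0⊕0 = 0
s4 (pos 4,5,6,7,12,13,14,15,20,21,22,23,28,29,30,31): 0⊕0⊕1⊕1⊕1⊕1⊕0⊕0⊕0⊕1⊕0⊕0⊕1⊕1⊕0⊕0 = 1
s8 (pos 8,9,10,11,12,13,14,15,24,25,26,27,28,29,30,31): 1⊕1⊕1⊕0⊕1⊕1⊕0⊕0⊕1⊕1⊕0⊕0⊕1⊕1⊕0⊕0 = 1
s16 (pos 16,17,18,19,20,21,22,23,24,25,26,27,28,29,30,31): 1⊕0⊕0⊕1⊕0⊕1⊕0⊕0⊕1⊕1⊕0⊕0⊕1⊕1⊕0⊕0 = 1
Syndrome s16…s1 = 11100 → error at position 28.
Flip position 28: 0110011111011001001010011001100 → 0110011111011001001010011000100
Read data bits from positions 3,5,6,7,9,10,11,12,13,14,15,17,18,19,20,21,22,23,24,25,26,27,28,29,30,31: 10111101100001010011000100

10111101100001010011000100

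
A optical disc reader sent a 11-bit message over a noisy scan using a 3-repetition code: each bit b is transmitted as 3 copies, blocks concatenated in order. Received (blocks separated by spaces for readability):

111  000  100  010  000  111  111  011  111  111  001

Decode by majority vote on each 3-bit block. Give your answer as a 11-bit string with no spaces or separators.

Block 1 (111): 3 ones → 1
Block 2 (000): 0 ones → 0
Block 3 (100): 1 one → 0
Block 4 (010): 1 one → 0
Block 5 (000): 0 ones → 0
Block 6 (111): 3 ones → 1
Block 7 (111): 3 ones → 1
Block 8 (011): 2 ones → 1
Block 9 (111): 3 ones → 1
Block 10 (111): 3 ones → 1
Block 11 (001): 1 one → 0

10000111110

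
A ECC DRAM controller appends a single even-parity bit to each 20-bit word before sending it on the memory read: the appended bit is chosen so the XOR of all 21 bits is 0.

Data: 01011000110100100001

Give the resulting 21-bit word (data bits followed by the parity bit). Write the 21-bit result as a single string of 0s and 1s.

010110001101001000010

XOR of the 20 data bits: 0⊕1⊕0⊕1⊕1⊕0⊕0⊕0⊕1⊕1⊕0⊕1⊕0⊕0⊕1⊕0⊕0⊕0⊕0⊕1 = 0
Parity bit = 0 (so all 21 bits XOR to 0).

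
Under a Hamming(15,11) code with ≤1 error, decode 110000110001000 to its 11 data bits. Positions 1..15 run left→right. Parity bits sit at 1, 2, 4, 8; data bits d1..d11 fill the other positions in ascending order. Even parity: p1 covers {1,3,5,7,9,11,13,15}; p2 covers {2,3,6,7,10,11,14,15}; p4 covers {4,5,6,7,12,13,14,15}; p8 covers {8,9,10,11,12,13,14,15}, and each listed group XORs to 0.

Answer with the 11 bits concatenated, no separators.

00010001000

s1 (pos 1,3,5,7,9,11,13,15): 1⊕0⊕0⊕1⊕0⊕0⊕0⊕0 = 0
s2 (pos 2,3,6,7,10,11,14,15): 1⊕0⊕0⊕1⊕0⊕0⊕0⊕0 = 0
s4 (pos 4,5,6,7,12,13,14,15): 0⊕0⊕0⊕1⊕1⊕0⊕0⊕0 = 0
s8 (pos 8,9,10,11,12,13,14,15): 1⊕0⊕0⊕0⊕1⊕0⊕0⊕0 = 0
Syndrome s8…s1 = 0000 → no error.
Read data bits from positions 3,5,6,7,9,10,11,12,13,14,15: 00010001000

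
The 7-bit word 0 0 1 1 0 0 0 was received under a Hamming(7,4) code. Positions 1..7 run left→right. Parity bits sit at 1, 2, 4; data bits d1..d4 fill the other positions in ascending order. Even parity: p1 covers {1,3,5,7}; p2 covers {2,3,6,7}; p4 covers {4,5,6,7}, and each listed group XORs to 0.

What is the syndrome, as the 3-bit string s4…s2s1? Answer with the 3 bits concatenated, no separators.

111

s1 (pos 1,3,5,7): 0⊕1⊕0⊕0 = 1
s2 (pos 2,3,6,7): 0⊕1⊕0⊕0 = 1
s4 (pos 4,5,6,7): 1⊕0⊕0⊕0 = 1
Syndrome s4…s1 = 111 → error at position 7.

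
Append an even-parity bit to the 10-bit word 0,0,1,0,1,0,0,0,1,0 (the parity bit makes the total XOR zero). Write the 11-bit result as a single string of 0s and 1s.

XOR of the 10 data bits: 0⊕0⊕1⊕0⊕1⊕0⊕0⊕0⊕1⊕0 = 1
Parity bit = 1 (so all 11 bits XOR to 0).

00101000101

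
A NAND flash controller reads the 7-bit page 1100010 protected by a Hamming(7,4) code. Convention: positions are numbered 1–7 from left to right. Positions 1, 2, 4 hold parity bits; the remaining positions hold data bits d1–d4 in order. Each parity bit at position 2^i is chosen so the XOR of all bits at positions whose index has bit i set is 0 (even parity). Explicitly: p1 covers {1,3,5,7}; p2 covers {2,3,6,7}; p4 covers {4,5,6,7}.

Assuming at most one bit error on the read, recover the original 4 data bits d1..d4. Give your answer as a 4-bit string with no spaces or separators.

0110

s1 (pos 1,3,5,7): 1⊕0⊕0⊕0 = 1
s2 (pos 2,3,6,7): 1⊕0⊕1⊕0 = 0
s4 (pos 4,5,6,7): 0⊕0⊕1⊕0 = 1
Syndrome s4…s1 = 101 → error at position 5.
Flip position 5: 1100010 → 1100110
Read data bits from positions 3,5,6,7: 0110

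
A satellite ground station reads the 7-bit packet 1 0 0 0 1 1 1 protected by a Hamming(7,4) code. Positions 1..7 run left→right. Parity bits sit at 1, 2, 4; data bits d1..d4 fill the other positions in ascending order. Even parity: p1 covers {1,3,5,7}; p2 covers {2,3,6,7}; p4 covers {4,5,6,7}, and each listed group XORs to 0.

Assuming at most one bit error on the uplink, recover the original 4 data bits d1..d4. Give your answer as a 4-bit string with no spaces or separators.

s1 (pos 1,3,5,7): 1⊕0⊕1⊕1 = 1
s2 (pos 2,3,6,7): 0⊕0⊕1⊕1 = 0
s4 (pos 4,5,6,7): 0⊕1⊕1⊕1 = 1
Syndrome s4…s1 = 101 → error at position 5.
Flip position 5: 1000111 → 1000011
Read data bits from positions 3,5,6,7: 0011

0011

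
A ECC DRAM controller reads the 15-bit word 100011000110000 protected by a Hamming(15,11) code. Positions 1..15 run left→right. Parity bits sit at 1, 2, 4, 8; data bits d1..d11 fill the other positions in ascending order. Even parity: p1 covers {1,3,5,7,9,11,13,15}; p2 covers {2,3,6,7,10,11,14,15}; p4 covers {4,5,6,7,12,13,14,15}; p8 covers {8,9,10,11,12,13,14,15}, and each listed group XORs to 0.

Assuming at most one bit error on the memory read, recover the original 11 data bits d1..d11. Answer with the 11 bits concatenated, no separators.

11100110000

s1 (pos 1,3,5,7,9,11,13,15): 1⊕0⊕1⊕0⊕0⊕1⊕0⊕0 = 1
s2 (pos 2,3,6,7,10,11,14,15): 0⊕0⊕1⊕0⊕1⊕1⊕0⊕0 = 1
s4 (pos 4,5,6,7,12,13,14,15): 0⊕1⊕1⊕0⊕0⊕0⊕0⊕0 = 0
s8 (pos 8,9,10,11,12,13,14,15): 0⊕0⊕1⊕1⊕0⊕0⊕0⊕0 = 0
Syndrome s8…s1 = 0011 → error at position 3.
Flip position 3: 100011000110000 → 101011000110000
Read data bits from positions 3,5,6,7,9,10,11,12,13,14,15: 11100110000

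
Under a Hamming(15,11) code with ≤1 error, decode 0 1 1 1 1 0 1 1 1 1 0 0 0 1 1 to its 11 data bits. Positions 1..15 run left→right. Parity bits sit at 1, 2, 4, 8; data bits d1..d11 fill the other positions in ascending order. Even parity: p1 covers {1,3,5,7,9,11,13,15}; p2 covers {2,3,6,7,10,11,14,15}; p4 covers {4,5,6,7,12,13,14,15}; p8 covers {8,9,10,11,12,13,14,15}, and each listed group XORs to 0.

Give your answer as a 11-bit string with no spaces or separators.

s1 (pos 1,3,5,7,9,11,13,15): 0⊕1⊕1⊕1⊕1⊕0⊕0⊕1 = 1
s2 (pos 2,3,6,7,10,11,14,15): 1⊕1⊕0⊕1⊕1⊕0⊕1⊕1 = 0
s4 (pos 4,5,6,7,12,13,14,15): 1⊕1⊕0⊕1⊕0⊕0⊕1⊕1 = 1
s8 (pos 8,9,10,11,12,13,14,15): 1⊕1⊕1⊕0⊕0⊕0⊕1⊕1 = 1
Syndrome s8…s1 = 1101 → error at position 13.
Flip position 13: 011110111100011 → 011110111100111
Read data bits from positions 3,5,6,7,9,10,11,12,13,14,15: 11011100111

11011100111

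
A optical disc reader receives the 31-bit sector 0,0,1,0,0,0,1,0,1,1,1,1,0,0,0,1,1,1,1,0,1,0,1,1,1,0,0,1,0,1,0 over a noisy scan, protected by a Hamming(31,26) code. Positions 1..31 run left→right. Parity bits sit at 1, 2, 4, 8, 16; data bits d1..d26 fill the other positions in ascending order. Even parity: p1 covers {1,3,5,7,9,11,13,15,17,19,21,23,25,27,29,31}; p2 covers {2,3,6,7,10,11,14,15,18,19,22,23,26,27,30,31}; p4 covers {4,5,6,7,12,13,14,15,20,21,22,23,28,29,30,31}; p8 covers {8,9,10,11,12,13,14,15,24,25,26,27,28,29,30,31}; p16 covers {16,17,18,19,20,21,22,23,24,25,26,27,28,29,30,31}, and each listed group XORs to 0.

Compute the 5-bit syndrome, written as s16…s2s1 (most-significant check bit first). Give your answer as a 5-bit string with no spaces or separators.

s1 (pos 1,3,5,7,9,11,13,15,17,19,21,23,25,27,29,31): 0⊕1⊕0⊕1⊕1⊕1⊕0⊕0⊕1⊕1⊕1⊕1⊕1⊕0⊕0⊕0 = 1
s2 (pos 2,3,6,7,10,11,14,15,18,19,22,23,26,27,30,31): 0⊕1⊕0⊕1⊕1⊕1⊕0⊕0⊕1⊕1⊕0⊕1⊕0⊕0⊕1⊕0 = 0
s4 (pos 4,5,6,7,12,13,14,15,20,21,22,23,28,29,30,31): 0⊕0⊕0⊕1⊕1⊕0⊕0⊕0⊕0⊕1⊕0⊕1⊕1⊕0⊕1⊕0 = 0
s8 (pos 8,9,10,11,12,13,14,15,24,25,26,27,28,29,30,31): 0⊕1⊕1⊕1⊕1⊕0⊕0⊕0⊕1⊕1⊕0⊕0⊕1⊕0⊕1⊕0 = 0
s16 (pos 16,17,18,19,20,21,22,23,24,25,26,27,28,29,30,31): 1⊕1⊕1⊕1⊕0⊕1⊕0⊕1⊕1⊕1⊕0⊕0⊕1⊕0⊕1⊕0 = 0
Syndrome s16…s1 = 00001 → error at position 1.

00001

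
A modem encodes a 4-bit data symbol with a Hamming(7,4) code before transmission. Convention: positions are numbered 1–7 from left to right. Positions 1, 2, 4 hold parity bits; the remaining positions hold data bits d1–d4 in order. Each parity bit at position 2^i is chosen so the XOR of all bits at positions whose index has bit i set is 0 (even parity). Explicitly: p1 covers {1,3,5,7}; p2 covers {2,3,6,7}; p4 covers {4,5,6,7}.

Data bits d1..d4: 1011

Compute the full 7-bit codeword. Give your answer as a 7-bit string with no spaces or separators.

0110011

Place data at non-parity positions: p1 p2 1 p4 0 1 1
p1 (pos 1,3,5,7): XOR of data positions = 1⊕0⊕1 = 0
p2 (pos 2,3,6,7): XOR of data positions = 1⊕1⊕1 = 1
p4 (pos 4,5,6,7): XOR of data positions = 0⊕1⊕1 = 0
Codeword: 0110011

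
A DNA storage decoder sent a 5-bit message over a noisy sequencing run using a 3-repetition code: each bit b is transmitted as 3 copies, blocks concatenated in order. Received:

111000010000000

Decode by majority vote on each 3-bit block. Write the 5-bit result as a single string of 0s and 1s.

Block 1 (111): 3 ones → 1
Block 2 (000): 0 ones → 0
Block 3 (010): 1 one → 0
Block 4 (000): 0 ones → 0
Block 5 (000): 0 ones → 0

10000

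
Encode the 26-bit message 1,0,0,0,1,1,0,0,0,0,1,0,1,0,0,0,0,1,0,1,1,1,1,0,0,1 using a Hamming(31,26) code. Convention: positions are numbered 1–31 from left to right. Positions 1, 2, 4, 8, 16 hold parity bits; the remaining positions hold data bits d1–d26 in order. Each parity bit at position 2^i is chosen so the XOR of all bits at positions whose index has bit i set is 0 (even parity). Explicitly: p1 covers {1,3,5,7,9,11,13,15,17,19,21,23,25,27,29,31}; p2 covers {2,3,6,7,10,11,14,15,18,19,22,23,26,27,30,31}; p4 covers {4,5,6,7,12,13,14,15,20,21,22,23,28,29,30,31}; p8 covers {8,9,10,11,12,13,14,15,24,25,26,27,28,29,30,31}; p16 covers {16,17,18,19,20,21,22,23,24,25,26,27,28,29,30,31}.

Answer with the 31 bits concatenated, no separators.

1010000011000011010000101111001

Place data at non-parity positions: p1 p2 1 p4 0 0 0 p8 1 1 0 0 0 0 1 p16 0 1 0 0 0 0 1 0 1 1 1 1 0 0 1
p1 (pos 1,3,5,7,9,11,13,15,17,19,21,23,25,27,29,31): XOR of data positions = 1⊕0⊕0⊕1⊕0⊕0⊕1⊕0⊕0⊕0⊕1⊕1⊕1⊕0⊕1 = 1
p2 (pos 2,3,6,7,10,11,14,15,18,19,22,23,26,27,30,31): XOR of data positions = 1⊕0⊕0⊕1⊕0⊕0⊕1⊕1⊕0⊕0⊕1⊕1⊕1⊕0⊕1 = 0
p4 (pos 4,5,6,7,12,13,14,15,20,21,22,23,28,29,30,31): XOR of data positions = 0⊕0⊕0⊕0⊕0⊕0⊕1⊕0⊕0⊕0⊕1⊕1⊕0⊕0⊕1 = 0
p8 (pos 8,9,10,11,12,13,14,15,24,25,26,27,28,29,30,31): XOR of data positions = 1⊕1⊕0⊕0⊕0⊕0⊕1⊕0⊕1⊕1⊕1⊕1⊕0⊕0⊕1 = 0
p16 (pos 16,17,18,19,20,21,22,23,24,25,26,27,28,29,30,31): XOR of data positions = 0⊕1⊕0⊕0⊕0⊕0⊕1⊕0⊕1⊕1⊕1⊕1⊕0⊕0⊕1 = 1
Codeword: 1010000011000011010000101111001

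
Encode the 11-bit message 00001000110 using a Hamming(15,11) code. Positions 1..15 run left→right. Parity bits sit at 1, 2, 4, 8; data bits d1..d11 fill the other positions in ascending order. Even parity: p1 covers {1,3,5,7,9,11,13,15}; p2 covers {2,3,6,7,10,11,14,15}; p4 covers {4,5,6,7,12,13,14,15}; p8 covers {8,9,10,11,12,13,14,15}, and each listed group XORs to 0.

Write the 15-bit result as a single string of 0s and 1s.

Place data at non-parity positions: p1 p2 0 p4 0 0 0 p8 1 0 0 0 1 1 0
p1 (pos 1,3,5,7,9,11,13,15): XOR of data positions = 0⊕0⊕0⊕1⊕0⊕1⊕0 = 0
p2 (pos 2,3,6,7,10,11,14,15): XOR of data positions = 0⊕0⊕0⊕0⊕0⊕1⊕0 = 1
p4 (pos 4,5,6,7,12,13,14,15): XOR of data positions = 0⊕0⊕0⊕0⊕1⊕1⊕0 = 0
p8 (pos 8,9,10,11,12,13,14,15): XOR of data positions = 1⊕0⊕0⊕0⊕1⊕1⊕0 = 1
Codeword: 010000011000110

010000011000110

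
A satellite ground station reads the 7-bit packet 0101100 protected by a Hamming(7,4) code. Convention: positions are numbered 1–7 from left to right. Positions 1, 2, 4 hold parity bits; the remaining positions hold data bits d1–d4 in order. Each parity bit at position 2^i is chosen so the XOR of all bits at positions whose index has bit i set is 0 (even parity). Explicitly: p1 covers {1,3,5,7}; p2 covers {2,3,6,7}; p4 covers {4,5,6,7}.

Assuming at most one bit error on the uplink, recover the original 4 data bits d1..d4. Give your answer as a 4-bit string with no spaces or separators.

s1 (pos 1,3,5,7): 0⊕0⊕1⊕0 = 1
s2 (pos 2,3,6,7): 1⊕0⊕0⊕0 = 1
s4 (pos 4,5,6,7): 1⊕1⊕0⊕0 = 0
Syndrome s4…s1 = 011 → error at position 3.
Flip position 3: 0101100 → 0111100
Read data bits from positions 3,5,6,7: 1100

1100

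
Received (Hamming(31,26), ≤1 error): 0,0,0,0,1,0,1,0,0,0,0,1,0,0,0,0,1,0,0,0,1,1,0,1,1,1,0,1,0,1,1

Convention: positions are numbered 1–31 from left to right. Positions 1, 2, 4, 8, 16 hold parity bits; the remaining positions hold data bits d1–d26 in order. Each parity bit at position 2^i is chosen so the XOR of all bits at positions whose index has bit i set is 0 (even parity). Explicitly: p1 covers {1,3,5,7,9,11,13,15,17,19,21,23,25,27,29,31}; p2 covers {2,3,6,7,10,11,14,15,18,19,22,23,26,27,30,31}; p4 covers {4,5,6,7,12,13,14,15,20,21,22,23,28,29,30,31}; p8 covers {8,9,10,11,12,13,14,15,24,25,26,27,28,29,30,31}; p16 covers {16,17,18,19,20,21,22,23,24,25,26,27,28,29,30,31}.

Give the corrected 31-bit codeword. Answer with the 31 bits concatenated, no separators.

s1 (pos 1,3,5,7,9,11,13,15,17,19,21,23,25,27,29,31): 0⊕0⊕1⊕1⊕0⊕0⊕0⊕0⊕1⊕0⊕1⊕0⊕1⊕0⊕0⊕1 = 0
s2 (pos 2,3,6,7,10,11,14,15,18,19,22,23,26,27,30,31): 0⊕0⊕0⊕1⊕0⊕0⊕0⊕0⊕0⊕0⊕1⊕0⊕1⊕0⊕1⊕1 = 1
s4 (pos 4,5,6,7,12,13,14,15,20,21,22,23,28,29,30,31): 0⊕1⊕0⊕1⊕1⊕0⊕0⊕0⊕0⊕1⊕1⊕0⊕1⊕0⊕1⊕1 = 0
s8 (pos 8,9,10,11,12,13,14,15,24,25,26,27,28,29,30,31): 0⊕0⊕0⊕0⊕1⊕0⊕0⊕0⊕1⊕1⊕1⊕0⊕1⊕0⊕1⊕1 = 1
s16 (pos 16,17,18,19,20,21,22,23,24,25,26,27,28,29,30,31): 0⊕1⊕0⊕0⊕0⊕1⊕1⊕0⊕1⊕1⊕1⊕0⊕1⊕0⊕1⊕1 = 1
Syndrome s16…s1 = 11010 → error at position 26.
Flip position 26: 0000101000010000100011011101011 → 0000101000010000100011011001011

0000101000010000100011011001011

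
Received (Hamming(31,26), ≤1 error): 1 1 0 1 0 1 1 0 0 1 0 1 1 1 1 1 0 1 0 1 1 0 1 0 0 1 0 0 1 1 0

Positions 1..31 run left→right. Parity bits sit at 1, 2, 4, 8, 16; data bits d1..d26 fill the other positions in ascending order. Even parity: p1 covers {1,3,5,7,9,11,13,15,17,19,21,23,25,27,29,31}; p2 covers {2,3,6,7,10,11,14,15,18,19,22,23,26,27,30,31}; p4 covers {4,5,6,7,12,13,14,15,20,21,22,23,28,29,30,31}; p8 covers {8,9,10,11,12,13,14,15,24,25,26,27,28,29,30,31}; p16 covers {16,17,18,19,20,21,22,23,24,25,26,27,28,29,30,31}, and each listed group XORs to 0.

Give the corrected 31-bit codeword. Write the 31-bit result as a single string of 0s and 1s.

0101011001011111010110100100110

s1 (pos 1,3,5,7,9,11,13,15,17,19,21,23,25,27,29,31): 1⊕0⊕0⊕1⊕0⊕0⊕1⊕1⊕0⊕0⊕1⊕1⊕0⊕0⊕1⊕0 = 1
s2 (pos 2,3,6,7,10,11,14,15,18,19,22,23,26,27,30,31): 1⊕0⊕1⊕1⊕1⊕0⊕1⊕1⊕1⊕0⊕0⊕1⊕1⊕0⊕1⊕0 = 0
s4 (pos 4,5,6,7,12,13,14,15,20,21,22,23,28,29,30,31): 1⊕0⊕1⊕1⊕1⊕1⊕1⊕1⊕1⊕1⊕0⊕1⊕0⊕1⊕1⊕0 = 0
s8 (pos 8,9,10,11,12,13,14,15,24,25,26,27,28,29,30,31): 0⊕0⊕1⊕0⊕1⊕1⊕1⊕1⊕0⊕0⊕1⊕0⊕0⊕1⊕1⊕0 = 0
s16 (pos 16,17,18,19,20,21,22,23,24,25,26,27,28,29,30,31): 1⊕0⊕1⊕0⊕1⊕1⊕0⊕1⊕0⊕0⊕1⊕0⊕0⊕1⊕1⊕0 = 0
Syndrome s16…s1 = 00001 → error at position 1.
Flip position 1: 1101011001011111010110100100110 → 0101011001011111010110100100110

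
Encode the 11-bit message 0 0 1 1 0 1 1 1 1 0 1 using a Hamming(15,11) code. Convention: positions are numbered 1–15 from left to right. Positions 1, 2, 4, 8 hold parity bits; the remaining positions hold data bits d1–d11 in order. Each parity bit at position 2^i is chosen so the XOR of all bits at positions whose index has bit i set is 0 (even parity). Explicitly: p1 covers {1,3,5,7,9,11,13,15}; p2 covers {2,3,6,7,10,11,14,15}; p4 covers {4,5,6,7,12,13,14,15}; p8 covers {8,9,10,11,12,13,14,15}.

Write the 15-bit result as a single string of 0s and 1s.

010101110111101

Place data at non-parity positions: p1 p2 0 p4 0 1 1 p8 0 1 1 1 1 0 1
p1 (pos 1,3,5,7,9,11,13,15): XOR of data positions = 0⊕0⊕1⊕0⊕1⊕1⊕1 = 0
p2 (pos 2,3,6,7,10,11,14,15): XOR of data positions = 0⊕1⊕1⊕1⊕1⊕0⊕1 = 1
p4 (pos 4,5,6,7,12,13,14,15): XOR of data positions = 0⊕1⊕1⊕1⊕1⊕0⊕1 = 1
p8 (pos 8,9,10,11,12,13,14,15): XOR of data positions = 0⊕1⊕1⊕1⊕1⊕0⊕1 = 1
Codeword: 010101110111101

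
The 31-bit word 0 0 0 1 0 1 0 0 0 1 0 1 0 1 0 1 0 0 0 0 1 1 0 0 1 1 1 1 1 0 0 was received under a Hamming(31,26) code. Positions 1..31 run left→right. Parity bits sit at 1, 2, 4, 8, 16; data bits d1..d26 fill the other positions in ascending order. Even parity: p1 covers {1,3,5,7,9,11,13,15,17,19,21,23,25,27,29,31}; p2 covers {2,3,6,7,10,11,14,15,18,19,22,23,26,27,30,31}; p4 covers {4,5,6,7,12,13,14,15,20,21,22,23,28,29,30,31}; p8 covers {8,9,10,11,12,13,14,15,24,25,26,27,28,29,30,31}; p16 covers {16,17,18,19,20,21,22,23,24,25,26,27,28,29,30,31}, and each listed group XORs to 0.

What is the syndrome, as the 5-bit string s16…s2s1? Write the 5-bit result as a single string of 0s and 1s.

s1 (pos 1,3,5,7,9,11,13,15,17,19,21,23,25,27,29,31): 0⊕0⊕0⊕0⊕0⊕0⊕0⊕0⊕0⊕0⊕1⊕0⊕1⊕1⊕1⊕0 = 0
s2 (pos 2,3,6,7,10,11,14,15,18,19,22,23,26,27,30,31): 0⊕0⊕1⊕0⊕1⊕0⊕1⊕0⊕0⊕0⊕1⊕0⊕1⊕1⊕0⊕0 = 0
s4 (pos 4,5,6,7,12,13,14,15,20,21,22,23,28,29,30,31): 1⊕0⊕1⊕0⊕1⊕0⊕1⊕0⊕0⊕1⊕1⊕0⊕1⊕1⊕0⊕0 = 0
s8 (pos 8,9,10,11,12,13,14,15,24,25,26,27,28,29,30,31): 0⊕0⊕1⊕0⊕1⊕0⊕1⊕0⊕0⊕1⊕1⊕1⊕1⊕1⊕0⊕0 = 0
s16 (pos 16,17,18,19,20,21,22,23,24,25,26,27,28,29,30,31): 1⊕0⊕0⊕0⊕0⊕1⊕1⊕0⊕0⊕1⊕1⊕1⊕1⊕1⊕0⊕0 = 0
Syndrome s16…s1 = 00000 → no error.

00000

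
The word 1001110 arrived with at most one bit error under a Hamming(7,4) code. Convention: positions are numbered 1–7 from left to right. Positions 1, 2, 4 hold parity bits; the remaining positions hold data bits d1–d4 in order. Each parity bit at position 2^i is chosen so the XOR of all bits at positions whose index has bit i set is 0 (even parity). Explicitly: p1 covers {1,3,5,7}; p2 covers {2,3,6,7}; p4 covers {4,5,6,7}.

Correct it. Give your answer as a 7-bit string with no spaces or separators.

s1 (pos 1,3,5,7): 1⊕0⊕1⊕0 = 0
s2 (pos 2,3,6,7): 0⊕0⊕1⊕0 = 1
s4 (pos 4,5,6,7): 1⊕1⊕1⊕0 = 1
Syndrome s4…s1 = 110 → error at position 6.
Flip position 6: 1001110 → 1001100

1001100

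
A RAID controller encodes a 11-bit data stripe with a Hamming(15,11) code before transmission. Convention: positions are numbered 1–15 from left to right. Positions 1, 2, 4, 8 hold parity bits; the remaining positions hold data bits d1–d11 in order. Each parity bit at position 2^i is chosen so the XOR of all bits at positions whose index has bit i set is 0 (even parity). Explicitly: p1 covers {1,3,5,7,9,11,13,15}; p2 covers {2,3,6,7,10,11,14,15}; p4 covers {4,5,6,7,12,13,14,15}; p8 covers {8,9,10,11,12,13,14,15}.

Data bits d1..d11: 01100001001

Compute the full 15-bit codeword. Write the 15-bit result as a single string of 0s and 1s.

000011000001001

Place data at non-parity positions: p1 p2 0 p4 1 1 0 p8 0 0 0 1 0 0 1
p1 (pos 1,3,5,7,9,11,13,15): XOR of data positions = 0⊕1⊕0⊕0⊕0⊕0⊕1 = 0
p2 (pos 2,3,6,7,10,11,14,15): XOR of data positions = 0⊕1⊕0⊕0⊕0⊕0⊕1 = 0
p4 (pos 4,5,6,7,12,13,14,15): XOR of data positions = 1⊕1⊕0⊕1⊕0⊕0⊕1 = 0
p8 (pos 8,9,10,11,12,13,14,15): XOR of data positions = 0⊕0⊕0⊕1⊕0⊕0⊕1 = 0
Codeword: 000011000001001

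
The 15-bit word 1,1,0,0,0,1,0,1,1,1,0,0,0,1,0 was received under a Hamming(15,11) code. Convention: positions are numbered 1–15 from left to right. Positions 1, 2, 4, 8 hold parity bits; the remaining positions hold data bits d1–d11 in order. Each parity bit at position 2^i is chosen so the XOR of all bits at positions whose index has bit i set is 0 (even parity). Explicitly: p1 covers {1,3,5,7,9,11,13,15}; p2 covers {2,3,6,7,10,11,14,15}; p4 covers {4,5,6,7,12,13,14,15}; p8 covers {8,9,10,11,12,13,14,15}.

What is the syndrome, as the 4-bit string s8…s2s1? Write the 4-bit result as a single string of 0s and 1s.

s1 (pos 1,3,5,7,9,11,13,15): 1⊕0⊕0⊕0⊕1⊕0⊕0⊕0 = 0
s2 (pos 2,3,6,7,10,11,14,15): 1⊕0⊕1⊕0⊕1⊕0⊕1⊕0 = 0
s4 (pos 4,5,6,7,12,13,14,15): 0⊕0⊕1⊕0⊕0⊕0⊕1⊕0 = 0
s8 (pos 8,9,10,11,12,13,14,15): 1⊕1⊕1⊕0⊕0⊕0⊕1⊕0 = 0
Syndrome s8…s1 = 0000 → no error.

0000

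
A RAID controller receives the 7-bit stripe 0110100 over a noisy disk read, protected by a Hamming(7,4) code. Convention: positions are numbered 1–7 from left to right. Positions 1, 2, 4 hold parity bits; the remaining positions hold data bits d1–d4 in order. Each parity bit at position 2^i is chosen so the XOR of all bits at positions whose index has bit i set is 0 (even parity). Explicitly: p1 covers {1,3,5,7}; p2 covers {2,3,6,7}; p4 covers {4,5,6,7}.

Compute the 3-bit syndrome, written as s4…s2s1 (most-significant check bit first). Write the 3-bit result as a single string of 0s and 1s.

s1 (pos 1,3,5,7): 0⊕1⊕1⊕0 = 0
s2 (pos 2,3,6,7): 1⊕1⊕0⊕0 = 0
s4 (pos 4,5,6,7): 0⊕1⊕0⊕0 = 1
Syndrome s4…s1 = 100 → error at position 4.

100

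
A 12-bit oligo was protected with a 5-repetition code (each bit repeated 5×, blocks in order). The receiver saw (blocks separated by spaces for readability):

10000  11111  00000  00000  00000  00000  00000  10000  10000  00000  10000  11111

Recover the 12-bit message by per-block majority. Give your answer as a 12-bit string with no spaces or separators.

010000000001

Block 1 (10000): 1 one → 0
Block 2 (11111): 5 ones → 1
Block 3 (00000): 0 ones → 0
Block 4 (00000): 0 ones → 0
Block 5 (00000): 0 ones → 0
Block 6 (00000): 0 ones → 0
Block 7 (00000): 0 ones → 0
Block 8 (10000): 1 one → 0
Block 9 (10000): 1 one → 0
Block 10 (00000): 0 ones → 0
Block 11 (10000): 1 one → 0
Block 12 (11111): 5 ones → 1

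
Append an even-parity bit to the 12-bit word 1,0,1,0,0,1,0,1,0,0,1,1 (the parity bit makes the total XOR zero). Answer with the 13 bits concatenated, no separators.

1010010100110

XOR of the 12 data bits: 1⊕0⊕1⊕0⊕0⊕1⊕0⊕1⊕0⊕0⊕1⊕1 = 0
Parity bit = 0 (so all 13 bits XOR to 0).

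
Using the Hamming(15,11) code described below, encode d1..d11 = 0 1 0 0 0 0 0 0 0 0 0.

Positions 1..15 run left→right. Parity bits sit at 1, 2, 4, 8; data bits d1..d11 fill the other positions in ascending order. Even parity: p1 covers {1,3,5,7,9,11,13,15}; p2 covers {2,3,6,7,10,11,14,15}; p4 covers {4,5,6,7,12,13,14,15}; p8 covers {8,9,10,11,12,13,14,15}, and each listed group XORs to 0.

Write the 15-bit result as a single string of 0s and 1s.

100110000000000

Place data at non-parity positions: p1 p2 0 p4 1 0 0 p8 0 0 0 0 0 0 0
p1 (pos 1,3,5,7,9,11,13,15): XOR of data positions = 0⊕1⊕0⊕0⊕0⊕0⊕0 = 1
p2 (pos 2,3,6,7,10,11,14,15): XOR of data positions = 0⊕0⊕0⊕0⊕0⊕0⊕0 = 0
p4 (pos 4,5,6,7,12,13,14,15): XOR of data positions = 1⊕0⊕0⊕0⊕0⊕0⊕0 = 1
p8 (pos 8,9,10,11,12,13,14,15): XOR of data positions = 0⊕0⊕0⊕0⊕0⊕0⊕0 = 0
Codeword: 100110000000000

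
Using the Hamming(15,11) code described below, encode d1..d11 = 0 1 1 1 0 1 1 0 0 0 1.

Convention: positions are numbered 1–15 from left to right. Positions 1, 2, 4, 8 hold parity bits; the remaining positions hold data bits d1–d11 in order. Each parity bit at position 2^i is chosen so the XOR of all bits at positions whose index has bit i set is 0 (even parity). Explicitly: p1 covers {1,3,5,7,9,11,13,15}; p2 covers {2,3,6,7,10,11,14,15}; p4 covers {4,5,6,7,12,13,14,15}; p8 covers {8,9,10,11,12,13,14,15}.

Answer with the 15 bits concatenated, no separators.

010011110110001

Place data at non-parity positions: p1 p2 0 p4 1 1 1 p8 0 1 1 0 0 0 1
p1 (pos 1,3,5,7,9,11,13,15): XOR of data positions = 0⊕1⊕1⊕0⊕1⊕0⊕1 = 0
p2 (pos 2,3,6,7,10,11,14,15): XOR of data positions = 0⊕1⊕1⊕1⊕1⊕0⊕1 = 1
p4 (pos 4,5,6,7,12,13,14,15): XOR of data positions = 1⊕1⊕1⊕0⊕0⊕0⊕1 = 0
p8 (pos 8,9,10,11,12,13,14,15): XOR of data positions = 0⊕1⊕1⊕0⊕0⊕0⊕1 = 1
Codeword: 010011110110001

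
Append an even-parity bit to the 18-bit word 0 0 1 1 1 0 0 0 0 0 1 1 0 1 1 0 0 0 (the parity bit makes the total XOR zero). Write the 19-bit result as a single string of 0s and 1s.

0011100000110110001

XOR of the 18 data bits: 0⊕0⊕1⊕1⊕1⊕0⊕0⊕0⊕0⊕0⊕1⊕1⊕0⊕1⊕1⊕0⊕0⊕0 = 1
Parity bit = 1 (so all 19 bits XOR to 0).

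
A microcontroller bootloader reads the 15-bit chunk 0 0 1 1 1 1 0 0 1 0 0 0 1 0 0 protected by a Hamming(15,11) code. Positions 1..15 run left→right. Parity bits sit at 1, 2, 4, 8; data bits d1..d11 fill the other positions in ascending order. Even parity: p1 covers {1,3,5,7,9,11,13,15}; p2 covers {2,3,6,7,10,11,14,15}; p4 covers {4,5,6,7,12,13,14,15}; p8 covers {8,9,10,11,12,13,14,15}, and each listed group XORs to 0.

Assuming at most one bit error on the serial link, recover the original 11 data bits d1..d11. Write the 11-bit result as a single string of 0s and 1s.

11101000100

s1 (pos 1,3,5,7,9,11,13,15): 0⊕1⊕1⊕0⊕1⊕0⊕1⊕0 = 0
s2 (pos 2,3,6,7,10,11,14,15): 0⊕1⊕1⊕0⊕0⊕0⊕0⊕0 = 0
s4 (pos 4,5,6,7,12,13,14,15): 1⊕1⊕1⊕0⊕0⊕1⊕0⊕0 = 0
s8 (pos 8,9,10,11,12,13,14,15): 0⊕1⊕0⊕0⊕0⊕1⊕0⊕0 = 0
Syndrome s8…s1 = 0000 → no error.
Read data bits from positions 3,5,6,7,9,10,11,12,13,14,15: 11101000100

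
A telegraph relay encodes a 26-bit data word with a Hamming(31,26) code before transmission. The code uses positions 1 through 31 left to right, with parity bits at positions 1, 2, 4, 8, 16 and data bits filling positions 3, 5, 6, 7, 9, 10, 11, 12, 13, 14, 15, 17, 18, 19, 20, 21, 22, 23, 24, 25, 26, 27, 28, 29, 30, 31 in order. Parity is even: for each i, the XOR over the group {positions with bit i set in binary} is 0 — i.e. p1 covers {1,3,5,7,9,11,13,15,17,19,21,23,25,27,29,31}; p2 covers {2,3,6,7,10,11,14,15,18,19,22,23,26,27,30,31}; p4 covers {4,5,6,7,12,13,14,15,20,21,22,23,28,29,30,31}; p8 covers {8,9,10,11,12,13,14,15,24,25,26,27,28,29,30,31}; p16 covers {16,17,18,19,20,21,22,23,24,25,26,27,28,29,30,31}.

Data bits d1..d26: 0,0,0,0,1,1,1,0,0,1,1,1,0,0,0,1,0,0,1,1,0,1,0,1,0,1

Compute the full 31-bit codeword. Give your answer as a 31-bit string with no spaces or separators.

Place data at non-parity positions: p1 p2 0 p4 0 0 0 p8 1 1 1 0 0 1 1 p16 1 0 0 0 1 0 0 1 1 0 1 0 1 0 1
p1 (pos 1,3,5,7,9,11,13,15,17,19,21,23,25,27,29,31): XOR of data positions = 0⊕0⊕0⊕1⊕1⊕0⊕1⊕1⊕0⊕1⊕0⊕1⊕1⊕1⊕1 = 1
p2 (pos 2,3,6,7,10,11,14,15,18,19,22,23,26,27,30,31): XOR of data positions = 0⊕0⊕0⊕1⊕1⊕1⊕1⊕0⊕0⊕0⊕0⊕0⊕1⊕0⊕1 = 0
p4 (pos 4,5,6,7,12,13,14,15,20,21,22,23,28,29,30,31): XOR of data positions = 0⊕0⊕0⊕0⊕0⊕1⊕1⊕0⊕1⊕0⊕0⊕0⊕1⊕0⊕1 = 1
p8 (pos 8,9,10,11,12,13,14,15,24,25,26,27,28,29,30,31): XOR of data positions = 1⊕1⊕1⊕0⊕0⊕1⊕1⊕1⊕1⊕0⊕1⊕0⊕1⊕0⊕1 = 0
p16 (pos 16,17,18,19,20,21,22,23,24,25,26,27,28,29,30,31): XOR of data positions = 1⊕0⊕0⊕0⊕1⊕0⊕0⊕1⊕1⊕0⊕1⊕0⊕1⊕0⊕1 = 1
Codeword: 1001000011100111100010011010101

1001000011100111100010011010101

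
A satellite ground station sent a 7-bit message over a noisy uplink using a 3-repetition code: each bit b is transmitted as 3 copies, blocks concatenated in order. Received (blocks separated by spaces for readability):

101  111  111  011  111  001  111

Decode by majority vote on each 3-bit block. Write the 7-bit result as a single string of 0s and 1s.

1111101

Block 1 (101): 2 ones → 1
Block 2 (111): 3 ones → 1
Block 3 (111): 3 ones → 1
Block 4 (011): 2 ones → 1
Block 5 (111): 3 ones → 1
Block 6 (001): 1 one → 0
Block 7 (111): 3 ones → 1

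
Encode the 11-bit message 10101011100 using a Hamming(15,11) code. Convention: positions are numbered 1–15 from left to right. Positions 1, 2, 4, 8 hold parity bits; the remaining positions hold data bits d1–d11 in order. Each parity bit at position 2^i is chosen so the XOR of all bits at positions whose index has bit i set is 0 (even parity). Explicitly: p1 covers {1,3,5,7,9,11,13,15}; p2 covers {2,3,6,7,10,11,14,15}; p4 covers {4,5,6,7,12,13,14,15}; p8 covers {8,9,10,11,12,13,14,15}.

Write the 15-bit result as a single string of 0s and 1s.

Place data at non-parity positions: p1 p2 1 p4 0 1 0 p8 1 0 1 1 1 0 0
p1 (pos 1,3,5,7,9,11,13,15): XOR of data positions = 1⊕0⊕0⊕1⊕1⊕1⊕0 = 0
p2 (pos 2,3,6,7,10,11,14,15): XOR of data positions = 1⊕1⊕0⊕0⊕1⊕0⊕0 = 1
p4 (pos 4,5,6,7,12,13,14,15): XOR of data positions = 0⊕1⊕0⊕1⊕1⊕0⊕0 = 1
p8 (pos 8,9,10,11,12,13,14,15): XOR of data positions = 1⊕0⊕1⊕1⊕1⊕0⊕0 = 0
Codeword: 011101001011100

011101001011100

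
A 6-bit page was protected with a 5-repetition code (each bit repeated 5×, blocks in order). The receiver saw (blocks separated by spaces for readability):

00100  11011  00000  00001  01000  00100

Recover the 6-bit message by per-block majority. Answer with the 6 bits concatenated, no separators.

010000

Block 1 (00100): 1 one → 0
Block 2 (11011): 4 ones → 1
Block 3 (00000): 0 ones → 0
Block 4 (00001): 1 one → 0
Block 5 (01000): 1 one → 0
Block 6 (00100): 1 one → 0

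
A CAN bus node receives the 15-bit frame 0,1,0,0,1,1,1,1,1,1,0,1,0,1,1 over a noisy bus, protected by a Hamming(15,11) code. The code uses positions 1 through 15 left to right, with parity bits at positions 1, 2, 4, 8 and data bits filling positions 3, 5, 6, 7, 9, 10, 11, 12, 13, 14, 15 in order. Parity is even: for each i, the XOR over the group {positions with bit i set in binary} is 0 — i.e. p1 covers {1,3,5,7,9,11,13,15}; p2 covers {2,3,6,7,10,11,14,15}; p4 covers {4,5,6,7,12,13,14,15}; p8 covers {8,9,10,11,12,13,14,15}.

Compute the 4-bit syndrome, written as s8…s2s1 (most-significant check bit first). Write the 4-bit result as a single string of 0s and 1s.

s1 (pos 1,3,5,7,9,11,13,15): 0⊕0⊕1⊕1⊕1⊕0⊕0⊕1 = 0
s2 (pos 2,3,6,7,10,11,14,15): 1⊕0⊕1⊕1⊕1⊕0⊕1⊕1 = 0
s4 (pos 4,5,6,7,12,13,14,15): 0⊕1⊕1⊕1⊕1⊕0⊕1⊕1 = 0
s8 (pos 8,9,10,11,12,13,14,15): 1⊕1⊕1⊕0⊕1⊕0⊕1⊕1 = 0
Syndrome s8…s1 = 0000 → no error.

0000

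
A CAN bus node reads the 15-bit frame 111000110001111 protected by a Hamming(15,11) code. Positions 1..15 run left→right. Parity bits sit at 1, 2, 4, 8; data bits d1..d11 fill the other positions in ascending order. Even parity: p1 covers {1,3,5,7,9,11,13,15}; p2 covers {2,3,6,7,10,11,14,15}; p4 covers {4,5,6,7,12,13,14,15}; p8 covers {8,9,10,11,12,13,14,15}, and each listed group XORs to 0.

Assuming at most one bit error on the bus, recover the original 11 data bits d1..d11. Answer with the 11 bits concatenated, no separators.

10010001110

s1 (pos 1,3,5,7,9,11,13,15): 1⊕1⊕0⊕1⊕0⊕0⊕1⊕1 = 1
s2 (pos 2,3,6,7,10,11,14,15): 1⊕1⊕0⊕1⊕0⊕0⊕1⊕1 = 1
s4 (pos 4,5,6,7,12,13,14,15): 0⊕0⊕0⊕1⊕1⊕1⊕1⊕1 = 1
s8 (pos 8,9,10,11,12,13,14,15): 1⊕0⊕0⊕0⊕1⊕1⊕1⊕1 = 1
Syndrome s8…s1 = 1111 → error at position 15.
Flip position 15: 111000110001111 → 111000110001110
Read data bits from positions 3,5,6,7,9,10,11,12,13,14,15: 10010001110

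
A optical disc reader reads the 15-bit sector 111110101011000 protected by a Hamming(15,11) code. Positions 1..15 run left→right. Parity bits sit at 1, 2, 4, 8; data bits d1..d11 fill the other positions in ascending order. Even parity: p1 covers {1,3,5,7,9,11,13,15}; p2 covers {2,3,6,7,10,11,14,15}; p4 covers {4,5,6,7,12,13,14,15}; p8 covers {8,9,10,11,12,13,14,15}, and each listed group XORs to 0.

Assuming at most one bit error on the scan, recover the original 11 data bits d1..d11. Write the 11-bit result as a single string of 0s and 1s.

s1 (pos 1,3,5,7,9,11,13,15): 1⊕1⊕1⊕1⊕1⊕1⊕0⊕0 = 0
s2 (pos 2,3,6,7,10,11,14,15): 1⊕1⊕0⊕1⊕0⊕1⊕0⊕0 = 0
s4 (pos 4,5,6,7,12,13,14,15): 1⊕1⊕0⊕1⊕1⊕0⊕0⊕0 = 0
s8 (pos 8,9,10,11,12,13,14,15): 0⊕1⊕0⊕1⊕1⊕0⊕0⊕0 = 1
Syndrome s8…s1 = 1000 → error at position 8.
Flip position 8: 111110101011000 → 111110111011000
Read data bits from positions 3,5,6,7,9,10,11,12,13,14,15: 11011011000

11011011000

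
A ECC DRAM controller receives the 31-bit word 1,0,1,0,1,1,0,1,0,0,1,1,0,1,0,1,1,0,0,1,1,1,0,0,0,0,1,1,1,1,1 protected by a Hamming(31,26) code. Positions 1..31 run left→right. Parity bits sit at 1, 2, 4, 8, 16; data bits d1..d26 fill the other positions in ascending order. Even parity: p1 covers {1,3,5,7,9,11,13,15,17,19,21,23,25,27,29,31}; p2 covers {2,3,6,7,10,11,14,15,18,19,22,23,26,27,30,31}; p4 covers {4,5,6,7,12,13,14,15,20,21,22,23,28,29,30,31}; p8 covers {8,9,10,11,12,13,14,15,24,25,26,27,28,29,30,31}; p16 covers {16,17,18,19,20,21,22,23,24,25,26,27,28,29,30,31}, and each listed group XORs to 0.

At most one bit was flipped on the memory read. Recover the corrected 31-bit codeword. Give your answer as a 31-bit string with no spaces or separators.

s1 (pos 1,3,5,7,9,11,13,15,17,19,21,23,25,27,29,31): 1⊕1⊕1⊕0⊕0⊕1⊕0⊕0⊕1⊕0⊕1⊕0⊕0⊕1⊕1⊕1 = 1
s2 (pos 2,3,6,7,10,11,14,15,18,19,22,23,26,27,30,31): 0⊕1⊕1⊕0⊕0⊕1⊕1⊕0⊕0⊕0⊕1⊕0⊕0⊕1⊕1⊕1 = 0
s4 (pos 4,5,6,7,12,13,14,15,20,21,22,23,28,29,30,31): 0⊕1⊕1⊕0⊕1⊕0⊕1⊕0⊕1⊕1⊕1⊕0⊕1⊕1⊕1⊕1 = 1
s8 (pos 8,9,10,11,12,13,14,15,24,25,26,27,28,29,30,31): 1⊕0⊕0⊕1⊕1⊕0⊕1⊕0⊕0⊕0⊕0⊕1⊕1⊕1⊕1⊕1 = 1
s16 (pos 16,17,18,19,20,21,22,23,24,25,26,27,28,29,30,31): 1⊕1⊕0⊕0⊕1⊕1⊕1⊕0⊕0⊕0⊕0⊕1⊕1⊕1⊕1⊕1 = 0
Syndrome s16…s1 = 01101 → error at position 13.
Flip position 13: 1010110100110101100111000011111 → 1010110100111101100111000011111

1010110100111101100111000011111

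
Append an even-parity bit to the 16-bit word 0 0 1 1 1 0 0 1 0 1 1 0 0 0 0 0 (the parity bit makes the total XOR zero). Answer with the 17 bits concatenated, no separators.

XOR of the 16 data bits: 0⊕0⊕1⊕1⊕1⊕0⊕0⊕1⊕0⊕1⊕1⊕0⊕0⊕0⊕0⊕0 = 0
Parity bit = 0 (so all 17 bits XOR to 0).

00111001011000000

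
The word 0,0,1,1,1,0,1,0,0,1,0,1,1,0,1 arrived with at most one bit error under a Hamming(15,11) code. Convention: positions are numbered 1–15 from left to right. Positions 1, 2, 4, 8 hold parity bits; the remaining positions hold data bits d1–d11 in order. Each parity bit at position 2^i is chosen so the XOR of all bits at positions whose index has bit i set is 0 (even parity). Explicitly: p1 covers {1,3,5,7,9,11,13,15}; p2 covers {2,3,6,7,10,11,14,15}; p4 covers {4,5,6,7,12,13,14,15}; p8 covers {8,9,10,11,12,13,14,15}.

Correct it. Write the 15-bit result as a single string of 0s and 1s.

101110100101101

s1 (pos 1,3,5,7,9,11,13,15): 0⊕1⊕1⊕1⊕0⊕0⊕1⊕1 = 1
s2 (pos 2,3,6,7,10,11,14,15): 0⊕1⊕0⊕1⊕1⊕0⊕0⊕1 = 0
s4 (pos 4,5,6,7,12,13,14,15): 1⊕1⊕0⊕1⊕1⊕1⊕0⊕1 = 0
s8 (pos 8,9,10,11,12,13,14,15): 0⊕0⊕1⊕0⊕1⊕1⊕0⊕1 = 0
Syndrome s8…s1 = 0001 → error at position 1.
Flip position 1: 001110100101101 → 101110100101101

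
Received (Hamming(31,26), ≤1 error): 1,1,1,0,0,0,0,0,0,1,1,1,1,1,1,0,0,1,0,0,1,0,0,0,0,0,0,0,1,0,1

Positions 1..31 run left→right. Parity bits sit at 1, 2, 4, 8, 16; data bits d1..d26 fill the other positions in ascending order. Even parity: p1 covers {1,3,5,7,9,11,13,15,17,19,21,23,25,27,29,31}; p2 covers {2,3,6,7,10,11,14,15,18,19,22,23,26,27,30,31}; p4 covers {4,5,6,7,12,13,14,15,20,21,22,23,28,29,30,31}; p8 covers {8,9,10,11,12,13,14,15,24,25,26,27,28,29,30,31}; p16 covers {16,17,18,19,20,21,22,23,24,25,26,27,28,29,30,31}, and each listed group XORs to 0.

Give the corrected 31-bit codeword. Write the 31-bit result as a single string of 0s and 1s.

s1 (pos 1,3,5,7,9,11,13,15,17,19,21,23,25,27,29,31): 1⊕1⊕0⊕0⊕0⊕1⊕1⊕1⊕0⊕0⊕1⊕0⊕0⊕0⊕1⊕1 = 0
s2 (pos 2,3,6,7,10,11,14,15,18,19,22,23,26,27,30,31): 1⊕1⊕0⊕0⊕1⊕1⊕1⊕1⊕1⊕0⊕0⊕0⊕0⊕0⊕0⊕1 = 0
s4 (pos 4,5,6,7,12,13,14,15,20,21,22,23,28,29,30,31): 0⊕0⊕0⊕0⊕1⊕1⊕1⊕1⊕0⊕1⊕0⊕0⊕0⊕1⊕0⊕1 = 1
s8 (pos 8,9,10,11,12,13,14,15,24,25,26,27,28,29,30,31): 0⊕0⊕1⊕1⊕1⊕1⊕1⊕1⊕0⊕0⊕0⊕0⊕0⊕1⊕0⊕1 = 0
s16 (pos 16,17,18,19,20,21,22,23,24,25,26,27,28,29,30,31): 0⊕0⊕1⊕0⊕0⊕1⊕0⊕0⊕0⊕0⊕0⊕0⊕0⊕1⊕0⊕1 = 0
Syndrome s16…s1 = 00100 → error at position 4.
Flip position 4: 1110000001111110010010000000101 → 1111000001111110010010000000101

1111000001111110010010000000101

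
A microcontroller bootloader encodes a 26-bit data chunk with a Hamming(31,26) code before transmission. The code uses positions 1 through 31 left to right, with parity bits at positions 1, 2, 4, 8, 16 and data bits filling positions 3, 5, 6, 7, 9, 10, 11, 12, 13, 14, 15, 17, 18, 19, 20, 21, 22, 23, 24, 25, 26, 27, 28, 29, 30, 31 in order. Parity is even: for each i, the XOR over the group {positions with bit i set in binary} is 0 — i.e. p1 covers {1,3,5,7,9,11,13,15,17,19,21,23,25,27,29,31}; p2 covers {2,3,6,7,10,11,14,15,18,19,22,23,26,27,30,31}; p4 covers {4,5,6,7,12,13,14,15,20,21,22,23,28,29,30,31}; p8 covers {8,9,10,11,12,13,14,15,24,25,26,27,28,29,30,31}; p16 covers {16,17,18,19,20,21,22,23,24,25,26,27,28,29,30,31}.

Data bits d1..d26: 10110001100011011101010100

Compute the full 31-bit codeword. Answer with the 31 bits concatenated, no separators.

Place data at non-parity positions: p1 p2 1 p4 0 1 1 p8 0 0 0 1 1 0 0 p16 0 1 1 0 1 1 1 0 1 0 1 0 1 0 0
p1 (pos 1,3,5,7,9,11,13,15,17,19,21,23,25,27,29,31): XOR of data positions = 1⊕0⊕1⊕0⊕0⊕1⊕0⊕0⊕1⊕1⊕1⊕1⊕1⊕1⊕0 = 1
p2 (pos 2,3,6,7,10,11,14,15,18,19,22,23,26,27,30,31): XOR of data positions = 1⊕1⊕1⊕0⊕0⊕0⊕0⊕1⊕1⊕1⊕1⊕0⊕1⊕0⊕0 = 0
p4 (pos 4,5,6,7,12,13,14,15,20,21,22,23,28,29,30,31): XOR of data positions = 0⊕1⊕1⊕1⊕1⊕0⊕0⊕0⊕1⊕1⊕1⊕0⊕1⊕0⊕0 = 0
p8 (pos 8,9,10,11,12,13,14,15,24,25,26,27,28,29,30,31): XOR of data positions = 0⊕0⊕0⊕1⊕1⊕0⊕0⊕0⊕1⊕0⊕1⊕0⊕1⊕0⊕0 = 1
p16 (pos 16,17,18,19,20,21,22,23,24,25,26,27,28,29,30,31): XOR of data positions = 0⊕1⊕1⊕0⊕1⊕1⊕1⊕0⊕1⊕0⊕1⊕0⊕1⊕0⊕0 = 0
Codeword: 1010011100011000011011101010100

1010011100011000011011101010100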